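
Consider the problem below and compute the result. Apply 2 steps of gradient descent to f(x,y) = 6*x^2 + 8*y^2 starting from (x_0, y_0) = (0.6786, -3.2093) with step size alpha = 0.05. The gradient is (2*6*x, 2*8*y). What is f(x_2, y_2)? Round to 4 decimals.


Gradient descent on f(x,y) = 6*x^2 + 8*y^2.
Starting point: (0.6786, -3.2093), alpha = 0.05
Step 1: grad_x = 2*6*0.6786 = 8.1432, grad_y = 2*8*-3.2093 = -51.3488
  x_1 = 0.6786 - 0.05*8.1432 = 0.2714
  y_1 = -3.2093 - 0.05*-51.3488 = -0.6419
Step 2: grad_x = 2*6*0.2714 = 3.2573, grad_y = 2*8*-0.6419 = -10.2698
  x_2 = 0.2714 - 0.05*3.2573 = 0.1086
  y_2 = -0.6419 - 0.05*-10.2698 = -0.1284
f(0.1086, -0.1284) = 6*0.1086^2 + 8*(-0.1284)^2 = 0.2026


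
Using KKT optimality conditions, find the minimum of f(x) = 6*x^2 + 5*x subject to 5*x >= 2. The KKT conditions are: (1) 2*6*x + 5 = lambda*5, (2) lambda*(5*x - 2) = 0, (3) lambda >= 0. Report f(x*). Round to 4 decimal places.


Step 1: Try lambda = 0 (constraint inactive).
x_unc = -5/(2*6) = -0.4167
Check: 5*-0.4167 = -2.0835 < 2 -- violated!
Step 2: Constraint must be active: 5*x = 2
x* = 2/5 = 0.4
lambda = (2*6*0.4 + 5)/5 = 1.96
Step 3: Compute optimal value.
f(x*) = 6*0.4^2 + 5*0.4 = 2.96


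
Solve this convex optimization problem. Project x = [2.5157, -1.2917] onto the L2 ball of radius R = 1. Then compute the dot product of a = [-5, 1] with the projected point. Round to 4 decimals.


Step 1: Compute ||x|| (intermediates to 6 decimals).
||x|| = sqrt(2.5157^2 + (-1.2917)^2) = 2.827938
Step 2: Project.
Since ||x|| > R, scale = R/||x|| = 1/2.827938 = 0.353615, proj(x) = scale * x
proj(x) = [0.889589, -0.456764]
Step 3: Dot product.
a^T * proj(x) = -5*0.889589 + 1*(-0.456764) = -4.9047


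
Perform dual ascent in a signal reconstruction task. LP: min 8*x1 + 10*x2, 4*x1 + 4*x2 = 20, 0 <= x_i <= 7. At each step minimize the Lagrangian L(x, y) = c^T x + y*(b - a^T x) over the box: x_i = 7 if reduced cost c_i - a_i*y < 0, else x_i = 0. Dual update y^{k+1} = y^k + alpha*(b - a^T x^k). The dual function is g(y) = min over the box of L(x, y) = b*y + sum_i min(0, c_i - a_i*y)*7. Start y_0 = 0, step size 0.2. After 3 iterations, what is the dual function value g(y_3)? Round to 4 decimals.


Dual ascent for LP: min 8*x1 + 10*x2, 4*x1 + 4*x2 = 20, 0 <= x_i <= 7
Step 1: y^k = 0.0, reduced costs: (8.0, 10.0)
  x^k = (0.0, 0.0), subgradient = b - a^T x = 20.0
  y^{k+1} = 0.0 + 0.2*20.0 = 4.0
Step 2: y^k = 4.0, reduced costs: (-8.0, -6.0)
  x^k = (7.0, 7.0), subgradient = b - a^T x = -36.0
  y^{k+1} = 4.0 + 0.2*-36.0 = -3.2
Step 3: y^k = -3.2, reduced costs: (20.8, 22.8)
  x^k = (0.0, 0.0), subgradient = b - a^T x = 20.0
  y^{k+1} = -3.2 + 0.2*20.0 = 0.8
Dual objective at y_3 = 0.8: reduced costs (4.8, 6.8), box minimizer x = (0.0, 0.0)
g(y_3) = b*y + (c1 - a1*y)*x1 + (c2 - a2*y)*x2 = 20*0.8 + 4.8*0.0 + 6.8*0.0 = 16.0 + 0.0 + 0.0 = 16.0


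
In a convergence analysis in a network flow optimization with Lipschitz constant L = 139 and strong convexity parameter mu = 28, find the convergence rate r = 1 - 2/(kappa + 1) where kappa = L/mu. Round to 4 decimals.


Step 1: Compute the condition number.
kappa = L/mu = 139/28 = 4.9643
Step 2: Compute the convergence rate.
r = 1 - 2/(kappa + 1) = 1 - 2*mu/(L + mu) = (L - mu)/(L + mu) = 111/167 = 0.6647


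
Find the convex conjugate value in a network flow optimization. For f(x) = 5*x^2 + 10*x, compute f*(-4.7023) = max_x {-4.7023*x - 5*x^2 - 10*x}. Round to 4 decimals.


f*(y) = sup_x {y*x - a*x^2 - b*x} = sup_x {(y-b)*x - a*x^2}
FOC: (y - b) - 2a*x = 0 => x* = (y - b)/(2a)
x* = (-4.7023 - 10)/(2*5) = -1.4702
f*(-4.7023) = (y-b)^2/(4a) = (-4.7023 - 10)^2/(4*5)
= 216.1576/20 = 10.8079


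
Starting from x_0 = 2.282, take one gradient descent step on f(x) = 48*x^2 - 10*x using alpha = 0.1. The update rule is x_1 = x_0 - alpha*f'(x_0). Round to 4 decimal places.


We compute the gradient at x_0 and apply the update.
f'(x) = 96*x - 10
f'(2.282) = 96*2.282 - 10 = 209.072
x_1 = 2.282 - 0.1*209.072 = -18.6252


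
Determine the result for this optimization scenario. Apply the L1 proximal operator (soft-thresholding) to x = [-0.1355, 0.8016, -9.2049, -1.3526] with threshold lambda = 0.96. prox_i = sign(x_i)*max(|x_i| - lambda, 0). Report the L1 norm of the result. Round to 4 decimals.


Soft-thresholding with lambda = 0.96:
prox(-0.1355) = sign(-0.1355)*max(|-0.1355| - 0.96, 0) = 0.0
prox(0.8016) = sign(0.8016)*max(|0.8016| - 0.96, 0) = 0.0
prox(-9.2049) = sign(-9.2049)*max(|-9.2049| - 0.96, 0) = -8.2449
prox(-1.3526) = sign(-1.3526)*max(|-1.3526| - 0.96, 0) = -0.3926
prox(x) = [0.0, 0.0, -8.2449, -0.3926]
||prox(x)||_1 = 0.0 + 0.0 + 8.2449 + 0.3926 = 8.6375


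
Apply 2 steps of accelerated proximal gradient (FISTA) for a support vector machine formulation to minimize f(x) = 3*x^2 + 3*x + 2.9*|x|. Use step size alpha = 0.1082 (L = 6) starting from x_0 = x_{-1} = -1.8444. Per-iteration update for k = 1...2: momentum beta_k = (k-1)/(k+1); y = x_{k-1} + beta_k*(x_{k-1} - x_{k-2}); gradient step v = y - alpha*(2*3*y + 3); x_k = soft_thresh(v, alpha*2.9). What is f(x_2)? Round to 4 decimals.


FISTA on f(x) = 3*x^2 + 3*x + 2.9*|x|
L = 6, alpha = 0.1082
Iteration 1: beta = 0.0, y = -1.8444 + 0.0*(-1.8444 + 1.8444) = -1.8444
  grad(y) = -8.0664, v = y - alpha*grad = -0.9716
  prox(v) = soft_thresh(-0.9716, 0.3138) = -0.6578
Iteration 2: beta = 0.3333, y = -0.6578 + 0.3333*(-0.6578 + 1.8444) = -0.2623
  grad(y) = 1.4261, v = y - alpha*grad = -0.4166
  prox(v) = soft_thresh(-0.4166, 0.3138) = -0.1028
f(x_2) = 3*(-0.1028)^2 + 3*(-0.1028) + 2.9*|-0.1028| = 0.0214


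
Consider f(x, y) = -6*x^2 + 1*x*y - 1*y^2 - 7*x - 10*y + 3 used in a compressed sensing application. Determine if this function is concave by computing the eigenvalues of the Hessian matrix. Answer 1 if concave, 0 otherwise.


The Hessian of f(x,y) = -6*x^2 + 1*x*y - 1*y^2 - 7*x - 10*y + 3 is:
H = [[-12, 1], [1, -2]]
Trace = -12 - 2 = -14
Determinant = -12*-2 - (1)^2 = 23
Discriminant = (-14)^2 - 4*23 = 104.0
Eigenvalues: lambda_1 = -12.099, lambda_2 = -1.901
The function is concave.

1


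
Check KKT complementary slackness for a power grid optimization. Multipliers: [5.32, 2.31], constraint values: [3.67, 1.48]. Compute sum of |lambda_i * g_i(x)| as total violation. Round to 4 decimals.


KKT complementary slackness check:
lambda_1 * g_1 = 5.32 * 3.67 = 19.5244
lambda_2 * g_2 = 2.31 * 1.48 = 3.4188
Total violation = 19.5244 + 3.4188 = 22.9432


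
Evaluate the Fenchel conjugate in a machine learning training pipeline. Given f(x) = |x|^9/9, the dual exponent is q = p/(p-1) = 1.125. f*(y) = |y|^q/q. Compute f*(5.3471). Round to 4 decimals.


The conjugate exponent q satisfies 1/p + 1/q = 1.
p = 9, so q = 9/(9 - 1) = 1.125
|y|^q = 5.3471^1.125 = 6.5938
f*(5.3471) = 6.5938 / 1.125 = 5.8611


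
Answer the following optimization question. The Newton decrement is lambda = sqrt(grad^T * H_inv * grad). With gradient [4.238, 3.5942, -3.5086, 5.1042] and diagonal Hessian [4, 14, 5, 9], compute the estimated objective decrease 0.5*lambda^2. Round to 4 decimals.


Step 1: H is diagonal, so H^(-1) * g = [1.0595, 0.2567, -0.7017, 0.5671].
Step 2: g^T H^(-1) g = sum_i g_i^2 / H_ii
  = (4.238)^2/4 + (3.5942)^2/14 + (-3.5086)^2/5 + (5.1042)^2/9
  = 4.4902 + 0.9227 + 2.4621 + 2.8948 = 10.7697
Step 3: Objective decrease = 0.5 * g^T H^(-1) g = 5.3849


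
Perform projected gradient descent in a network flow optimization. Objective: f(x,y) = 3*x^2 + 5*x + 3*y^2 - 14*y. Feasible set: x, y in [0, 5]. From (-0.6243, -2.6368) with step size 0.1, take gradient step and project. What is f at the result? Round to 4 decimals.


Step 1: Compute gradient at (-0.6243, -2.6368).
grad_x = 2*3*-0.6243 + 5 = 1.2542
grad_y = 2*3*-2.6368 - 14 = -29.8208
Step 2: Gradient step.
x_raw = -0.6243 - 0.1*1.2542 = -0.7497
y_raw = -2.6368 - 0.1*-29.8208 = 0.3453
Step 3: Project onto [0, 5].
x_proj = clip(-0.7497) = 0.0
y_proj = clip(0.3453) = 0.3453
Step 4: Evaluate f.
f(0.0, 0.3453) = -4.4763


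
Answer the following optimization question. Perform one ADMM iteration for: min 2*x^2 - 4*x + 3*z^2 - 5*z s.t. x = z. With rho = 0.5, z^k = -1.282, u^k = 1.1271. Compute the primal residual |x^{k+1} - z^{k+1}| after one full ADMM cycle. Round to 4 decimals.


ADMM iteration with rho = 0.5, z^k = -1.282, u^k = 1.1271
Step 1: x-update.
Minimize 2*x^2 - 4*x + (0.5/2)*(x + 1.282 + 1.1271)^2
FOC: (2*2 + 0.5)*x = 4 + 0.5*(-1.282 - 1.1271)
x^{k+1} = 0.6212
Step 2: z-update.
Minimize 3*z^2 - 5*z + (0.5/2)*(0.6212 - z + 1.1271)^2
FOC: (2*3 + 0.5)*z = 5 + 0.5*(0.6212 + 1.1271)
z^{k+1} = 0.9037
Step 3: u-update.
u^{k+1} = 1.1271 + 0.6212 - 0.9037 = 0.8446
Step 4: Primal residual = |0.6212 - 0.9037| = 0.2825


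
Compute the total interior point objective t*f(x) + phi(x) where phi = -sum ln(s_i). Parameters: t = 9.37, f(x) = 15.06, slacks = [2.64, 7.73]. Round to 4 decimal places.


Step 1: Compute log-barrier.
ln values: [0.9708, 2.0451]
phi = -(0.9708 + 2.0451) = -3.0159
Step 2: Compute augmented objective.
t*f(x) = 9.37*15.06 = 141.1122
Total = 141.1122 - 3.0159 = 138.0963


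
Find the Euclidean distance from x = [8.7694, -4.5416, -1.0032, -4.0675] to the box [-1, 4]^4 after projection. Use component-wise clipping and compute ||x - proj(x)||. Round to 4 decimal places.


Project each component onto [-1, 4].
clip(8.7694) = 4.0, clip(-4.5416) = -1.0, clip(-1.0032) = -1.0, clip(-4.0675) = -1.0
Projection = [4.0, -1.0, -1.0, -1.0]
Squared diffs: [22.7472, 12.5429, 0.0, 9.4096]
Distance = sqrt(44.6997) = 6.6858


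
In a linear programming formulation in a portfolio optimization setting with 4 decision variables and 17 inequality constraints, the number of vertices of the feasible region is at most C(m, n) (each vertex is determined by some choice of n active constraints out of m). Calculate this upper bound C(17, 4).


Each vertex corresponds to some choice of n active constraints out of m, so the number of vertices is at most C(m, n) = m! / (n!(m-n)!).
m = 17, n = 4
Numerator: 17 * 16 * 15 * 14
Denominator: 4! = 24
C(17, 4) = 2380


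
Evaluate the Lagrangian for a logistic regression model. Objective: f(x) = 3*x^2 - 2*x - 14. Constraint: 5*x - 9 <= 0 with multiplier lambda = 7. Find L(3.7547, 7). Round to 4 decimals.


Step 1: Evaluate f(x).
f(3.7547) = 3*3.7547^2 - 2*3.7547 - 14 = 20.7839
Step 2: Evaluate g(x).
g(3.7547) = 5*3.7547 - 9 = 9.7735
Step 3: Compute Lagrangian.
L = 20.7839 + 7*9.7735 = 89.1984


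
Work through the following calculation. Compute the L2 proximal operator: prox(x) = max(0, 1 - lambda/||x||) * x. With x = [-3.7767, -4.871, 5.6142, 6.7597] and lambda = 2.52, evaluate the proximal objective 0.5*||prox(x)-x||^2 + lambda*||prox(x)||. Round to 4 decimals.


Step 1: Compute ||x||.
||x|| = 10.7333
Step 2: Compute scaling factor.
scale = max(0, 1 - 2.52/10.7333) = 0.7652
Step 3: prox(x) = [-2.89, -3.7274, 4.2961, 5.1726]
||prox(x)|| = 8.2133
Step 4: Proximal objective.
0.5*||prox-x||^2 = 3.1752
lambda*||prox|| = 20.6975
Total = 23.8726


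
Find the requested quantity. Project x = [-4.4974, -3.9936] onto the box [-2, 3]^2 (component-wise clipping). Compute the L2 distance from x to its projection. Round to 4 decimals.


Project each component onto [-2, 3].
clip(-4.4974) = -2.0, clip(-3.9936) = -2.0
Projection = [-2.0, -2.0]
Squared diffs: [6.237, 3.9744]
Distance = sqrt(10.2114) = 3.1955


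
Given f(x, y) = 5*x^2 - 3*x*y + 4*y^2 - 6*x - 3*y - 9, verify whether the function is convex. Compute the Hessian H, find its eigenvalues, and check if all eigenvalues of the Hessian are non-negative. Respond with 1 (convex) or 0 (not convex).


The Hessian of f(x,y) = 5*x^2 - 3*x*y + 4*y^2 - 6*x - 3*y - 9 is:
H = [[10, -3], [-3, 8]]
Trace = 10 + 8 = 18
Determinant = 10*8 - (-3)^2 = 71
Discriminant = (18)^2 - 4*71 = 40.0
Eigenvalues: lambda_1 = 5.8377, lambda_2 = 12.1623
The function is convex.

1


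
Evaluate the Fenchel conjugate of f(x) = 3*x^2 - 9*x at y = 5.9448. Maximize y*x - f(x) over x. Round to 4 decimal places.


f*(y) = sup_x {y*x - a*x^2 - b*x} = sup_x {(y-b)*x - a*x^2}
FOC: (y - b) - 2a*x = 0 => x* = (y - b)/(2a)
x* = (5.9448 + 9)/(2*3) = 2.4908
f*(5.9448) = (y-b)^2/(4a) = (5.9448 + 9)^2/(4*3)
= 223.347/12 = 18.6123


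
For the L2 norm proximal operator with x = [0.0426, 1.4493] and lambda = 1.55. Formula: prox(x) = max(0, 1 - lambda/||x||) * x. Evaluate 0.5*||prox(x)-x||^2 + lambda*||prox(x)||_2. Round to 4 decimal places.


Step 1: Compute ||x||.
||x|| = 1.4499
Step 2: Compute scaling factor.
scale = max(0, 1 - 1.55/1.4499) = 0.0
Step 3: prox(x) = [0.0, 0.0]
||prox(x)|| = 0.0
Step 4: Proximal objective.
0.5*||prox-x||^2 = 1.0511
lambda*||prox|| = 0.0
Total = 1.0511


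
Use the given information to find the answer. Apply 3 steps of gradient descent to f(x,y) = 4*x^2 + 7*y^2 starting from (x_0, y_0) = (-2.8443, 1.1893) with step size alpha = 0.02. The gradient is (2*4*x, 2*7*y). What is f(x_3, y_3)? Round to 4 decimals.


Gradient descent on f(x,y) = 4*x^2 + 7*y^2.
Starting point: (-2.8443, 1.1893), alpha = 0.02
Step 1: grad_x = 2*4*-2.8443 = -22.7544, grad_y = 2*7*1.1893 = 16.6502
  x_1 = -2.8443 - 0.02*-22.7544 = -2.3892
  y_1 = 1.1893 - 0.02*16.6502 = 0.8563
Step 2: grad_x = 2*4*-2.3892 = -19.1137, grad_y = 2*7*0.8563 = 11.9881
  x_2 = -2.3892 - 0.02*-19.1137 = -2.0069
  y_2 = 0.8563 - 0.02*11.9881 = 0.6165
Step 3: grad_x = 2*4*-2.0069 = -16.0555, grad_y = 2*7*0.6165 = 8.6315
  x_3 = -2.0069 - 0.02*-16.0555 = -1.6858
  y_3 = 0.6165 - 0.02*8.6315 = 0.4439
f(-1.6858, 0.4439) = 4*(-1.6858)^2 + 7*0.4439^2 = 12.7474


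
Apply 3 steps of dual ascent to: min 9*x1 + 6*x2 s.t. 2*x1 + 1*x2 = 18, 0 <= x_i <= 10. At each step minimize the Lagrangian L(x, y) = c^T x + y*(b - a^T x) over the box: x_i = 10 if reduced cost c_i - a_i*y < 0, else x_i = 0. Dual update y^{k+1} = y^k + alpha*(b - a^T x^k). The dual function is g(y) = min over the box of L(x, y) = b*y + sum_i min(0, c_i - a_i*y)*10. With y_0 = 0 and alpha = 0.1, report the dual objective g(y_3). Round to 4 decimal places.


Dual ascent for LP: min 9*x1 + 6*x2, 2*x1 + 1*x2 = 18, 0 <= x_i <= 10
Step 1: y^k = 0.0, reduced costs: (9.0, 6.0)
  x^k = (0.0, 0.0), subgradient = b - a^T x = 18.0
  y^{k+1} = 0.0 + 0.1*18.0 = 1.8
Step 2: y^k = 1.8, reduced costs: (5.4, 4.2)
  x^k = (0.0, 0.0), subgradient = b - a^T x = 18.0
  y^{k+1} = 1.8 + 0.1*18.0 = 3.6
Step 3: y^k = 3.6, reduced costs: (1.8, 2.4)
  x^k = (0.0, 0.0), subgradient = b - a^T x = 18.0
  y^{k+1} = 3.6 + 0.1*18.0 = 5.4
Dual objective at y_3 = 5.4: reduced costs (-1.8, 0.6), box minimizer x = (10.0, 0.0)
g(y_3) = b*y + (c1 - a1*y)*x1 + (c2 - a2*y)*x2 = 18*5.4 + (-1.8)*10.0 + 0.6*0.0 = 97.2 - 18.0 + 0.0 = 79.2


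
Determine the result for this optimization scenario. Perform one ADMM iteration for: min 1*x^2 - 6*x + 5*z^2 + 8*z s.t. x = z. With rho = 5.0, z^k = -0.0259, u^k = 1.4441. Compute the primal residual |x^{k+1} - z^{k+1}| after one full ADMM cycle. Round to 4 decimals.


ADMM iteration with rho = 5.0, z^k = -0.0259, u^k = 1.4441
Step 1: x-update.
Minimize 1*x^2 - 6*x + (5.0/2)*(x + 0.0259 + 1.4441)^2
FOC: (2*1 + 5.0)*x = 6 + 5.0*(-0.0259 - 1.4441)
x^{k+1} = -0.1929
Step 2: z-update.
Minimize 5*z^2 + 8*z + (5.0/2)*(-0.1929 - z + 1.4441)^2
FOC: (2*5 + 5.0)*z = -8 + 5.0*(-0.1929 + 1.4441)
z^{k+1} = -0.1163
Step 3: u-update.
u^{k+1} = 1.4441 - 0.1929 + 0.1163 = 1.3675
Step 4: Primal residual = |-0.1929 + 0.1163| = 0.0766


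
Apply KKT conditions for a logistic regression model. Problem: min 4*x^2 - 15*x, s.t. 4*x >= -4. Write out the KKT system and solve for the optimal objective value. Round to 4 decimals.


Step 1: Try lambda = 0 (constraint inactive).
Stationarity: 2*4*x - 15 = 0
x* = 15/(2*4) = 1.875
Check constraint: 4*1.875 = 7.5 >= -4 -- satisfied.
Step 2: Compute optimal value.
f(x*) = 4*1.875^2 - 15*1.875 = -14.0625


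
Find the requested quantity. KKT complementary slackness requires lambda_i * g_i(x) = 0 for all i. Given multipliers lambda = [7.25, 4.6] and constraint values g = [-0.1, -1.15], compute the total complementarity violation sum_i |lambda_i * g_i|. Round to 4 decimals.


KKT complementary slackness check:
lambda_1 * g_1 = 7.25 * -0.1 = -0.725
lambda_2 * g_2 = 4.6 * -1.15 = -5.29
Total violation = 0.725 + 5.29 = 6.015


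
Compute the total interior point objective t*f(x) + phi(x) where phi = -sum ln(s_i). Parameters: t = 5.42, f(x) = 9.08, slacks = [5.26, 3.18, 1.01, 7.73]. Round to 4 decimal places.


Step 1: Compute log-barrier.
ln values: [1.6601, 1.1569, 0.01, 2.0451]
phi = -(1.6601 + 1.1569 + 0.01 + 2.0451) = -4.8721
Step 2: Compute augmented objective.
t*f(x) = 5.42*9.08 = 49.2136
Total = 49.2136 - 4.8721 = 44.3415


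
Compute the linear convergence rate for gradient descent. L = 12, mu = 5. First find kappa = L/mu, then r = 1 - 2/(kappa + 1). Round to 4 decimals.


Step 1: Compute the condition number.
kappa = L/mu = 12/5 = 2.4
Step 2: Compute the convergence rate.
r = 1 - 2/(kappa + 1) = 1 - 2*mu/(L + mu) = (L - mu)/(L + mu) = 7/17 = 0.4118


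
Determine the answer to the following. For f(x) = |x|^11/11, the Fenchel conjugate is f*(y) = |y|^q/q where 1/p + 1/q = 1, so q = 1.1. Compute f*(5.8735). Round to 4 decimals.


The conjugate exponent q satisfies 1/p + 1/q = 1.
p = 11, so q = 11/(11 - 1) = 1.1
|y|^q = 5.8735^1.1 = 7.0111
f*(5.8735) = 7.0111 / 1.1 = 6.3737


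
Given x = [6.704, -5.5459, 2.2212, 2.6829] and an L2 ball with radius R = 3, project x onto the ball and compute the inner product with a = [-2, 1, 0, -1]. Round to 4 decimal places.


Step 1: Compute ||x|| (intermediates to 6 decimals).
||x|| = sqrt(6.704^2 + (-5.5459)^2 + 2.2212^2 + 2.6829^2) = 9.371889
Step 2: Project.
Since ||x|| > R, scale = R/||x|| = 3/9.371889 = 0.320106, proj(x) = scale * x
proj(x) = [2.145991, -1.775276, 0.711019, 0.858812]
Step 3: Dot product.
a^T * proj(x) = -2*2.145991 + 1*(-1.775276) + 0*0.711019 - 1*0.858812 = -6.9261


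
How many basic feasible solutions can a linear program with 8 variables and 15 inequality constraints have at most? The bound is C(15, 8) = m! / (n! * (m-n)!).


Each vertex corresponds to some choice of n active constraints out of m, so the number of vertices is at most C(m, n) = m! / (n!(m-n)!).
m = 15, n = 8
Numerator: 15 * 14 * 13 * 12 * 11 * 10 * 9 * 8
Denominator: 8! = 40320
C(15, 8) = 6435


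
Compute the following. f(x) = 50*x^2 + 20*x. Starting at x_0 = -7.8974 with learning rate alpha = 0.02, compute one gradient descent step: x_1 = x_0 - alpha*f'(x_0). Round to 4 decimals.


We compute the gradient at x_0 and apply the update.
f'(x) = 100*x + 20
f'(-7.8974) = 100*-7.8974 + 20 = -769.74
x_1 = -7.8974 - 0.02*-769.74 = 7.4974


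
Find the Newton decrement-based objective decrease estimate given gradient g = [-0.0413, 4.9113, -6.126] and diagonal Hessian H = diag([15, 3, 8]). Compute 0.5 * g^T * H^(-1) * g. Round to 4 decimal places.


Step 1: H is diagonal, so H^(-1) * g = [-0.0028, 1.6371, -0.7658].
Step 2: g^T H^(-1) g = sum_i g_i^2 / H_ii
  = (-0.0413)^2/15 + (4.9113)^2/3 + (-6.126)^2/8
  = 0.0001 + 8.0403 + 4.691 = 12.7314
Step 3: Objective decrease = 0.5 * g^T H^(-1) g = 6.3657


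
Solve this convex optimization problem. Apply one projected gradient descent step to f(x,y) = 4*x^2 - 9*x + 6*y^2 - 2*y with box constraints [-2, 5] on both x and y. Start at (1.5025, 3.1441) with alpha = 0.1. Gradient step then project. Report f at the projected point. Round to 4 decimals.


Step 1: Compute gradient at (1.5025, 3.1441).
grad_x = 2*4*1.5025 - 9 = 3.02
grad_y = 2*6*3.1441 - 2 = 35.7292
Step 2: Gradient step.
x_raw = 1.5025 - 0.1*3.02 = 1.2005
y_raw = 3.1441 - 0.1*35.7292 = -0.4288
Step 3: Project onto [-2, 5].
x_proj = clip(1.2005) = 1.2005
y_proj = clip(-0.4288) = -0.4288
Step 4: Evaluate f.
f(1.2005, -0.4288) = -3.0787


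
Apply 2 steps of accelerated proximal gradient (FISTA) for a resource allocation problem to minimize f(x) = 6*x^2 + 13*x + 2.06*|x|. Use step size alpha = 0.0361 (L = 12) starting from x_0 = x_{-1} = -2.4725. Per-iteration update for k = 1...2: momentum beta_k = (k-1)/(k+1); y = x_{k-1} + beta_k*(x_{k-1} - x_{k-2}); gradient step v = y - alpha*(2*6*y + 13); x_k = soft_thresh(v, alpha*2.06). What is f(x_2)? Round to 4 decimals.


FISTA on f(x) = 6*x^2 + 13*x + 2.06*|x|
L = 12, alpha = 0.0361
Iteration 1: beta = 0.0, y = -2.4725 + 0.0*(-2.4725 + 2.4725) = -2.4725
  grad(y) = -16.67, v = y - alpha*grad = -1.8707
  prox(v) = soft_thresh(-1.8707, 0.0744) = -1.7963
Iteration 2: beta = 0.3333, y = -1.7963 + 0.3333*(-1.7963 + 2.4725) = -1.571
  grad(y) = -5.8516, v = y - alpha*grad = -1.3597
  prox(v) = soft_thresh(-1.3597, 0.0744) = -1.2854
f(x_2) = 6*(-1.2854)^2 + 13*(-1.2854) + 2.06*|-1.2854| = -4.149


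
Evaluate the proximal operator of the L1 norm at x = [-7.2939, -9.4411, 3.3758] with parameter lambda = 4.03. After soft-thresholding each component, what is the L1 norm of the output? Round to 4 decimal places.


Soft-thresholding with lambda = 4.03:
prox(-7.2939) = sign(-7.2939)*max(|-7.2939| - 4.03, 0) = -3.2639
prox(-9.4411) = sign(-9.4411)*max(|-9.4411| - 4.03, 0) = -5.4111
prox(3.3758) = sign(3.3758)*max(|3.3758| - 4.03, 0) = 0.0
prox(x) = [-3.2639, -5.4111, 0.0]
||prox(x)||_1 = 3.2639 + 5.4111 + 0.0 = 8.675


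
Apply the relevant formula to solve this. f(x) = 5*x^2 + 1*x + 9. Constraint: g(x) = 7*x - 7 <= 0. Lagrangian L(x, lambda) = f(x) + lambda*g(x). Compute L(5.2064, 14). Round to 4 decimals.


Step 1: Evaluate f(x).
f(5.2064) = 5*5.2064^2 + 1*5.2064 + 9 = 149.7394
Step 2: Evaluate g(x).
g(5.2064) = 7*5.2064 - 7 = 29.4448
Step 3: Compute Lagrangian.
L = 149.7394 + 14*29.4448 = 561.9666


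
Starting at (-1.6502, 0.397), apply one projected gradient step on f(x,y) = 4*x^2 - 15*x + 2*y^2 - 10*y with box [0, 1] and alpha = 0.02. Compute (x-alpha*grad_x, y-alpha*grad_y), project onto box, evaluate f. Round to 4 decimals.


Step 1: Compute gradient at (-1.6502, 0.397).
grad_x = 2*4*-1.6502 - 15 = -28.2016
grad_y = 2*2*0.397 - 10 = -8.412
Step 2: Gradient step.
x_raw = -1.6502 - 0.02*-28.2016 = -1.0862
y_raw = 0.397 - 0.02*-8.412 = 0.5652
Step 3: Project onto [0, 1].
x_proj = clip(-1.0862) = 0.0
y_proj = clip(0.5652) = 0.5652
Step 4: Evaluate f.
f(0.0, 0.5652) = -5.0134


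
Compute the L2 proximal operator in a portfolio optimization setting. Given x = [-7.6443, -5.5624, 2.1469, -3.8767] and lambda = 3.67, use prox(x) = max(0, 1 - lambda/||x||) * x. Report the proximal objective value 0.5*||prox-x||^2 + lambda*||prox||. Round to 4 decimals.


Step 1: Compute ||x||.
||x|| = 10.441
Step 2: Compute scaling factor.
scale = max(0, 1 - 3.67/10.441) = 0.6485
Step 3: prox(x) = [-4.9573, -3.6072, 1.3923, -2.514]
||prox(x)|| = 6.771
Step 4: Proximal objective.
0.5*||prox-x||^2 = 6.7345
lambda*||prox|| = 24.8496
Total = 31.5839


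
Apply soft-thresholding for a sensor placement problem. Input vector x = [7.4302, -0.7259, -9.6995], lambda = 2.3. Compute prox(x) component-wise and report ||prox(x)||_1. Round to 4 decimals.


Soft-thresholding with lambda = 2.3:
prox(7.4302) = sign(7.4302)*max(|7.4302| - 2.3, 0) = 5.1302
prox(-0.7259) = sign(-0.7259)*max(|-0.7259| - 2.3, 0) = 0.0
prox(-9.6995) = sign(-9.6995)*max(|-9.6995| - 2.3, 0) = -7.3995
prox(x) = [5.1302, 0.0, -7.3995]
||prox(x)||_1 = 5.1302 + 0.0 + 7.3995 = 12.5297


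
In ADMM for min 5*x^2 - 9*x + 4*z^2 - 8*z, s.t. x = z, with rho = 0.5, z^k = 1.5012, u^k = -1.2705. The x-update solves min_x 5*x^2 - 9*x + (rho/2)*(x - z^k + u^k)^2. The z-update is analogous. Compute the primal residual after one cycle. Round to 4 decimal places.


ADMM iteration with rho = 0.5, z^k = 1.5012, u^k = -1.2705
Step 1: x-update.
Minimize 5*x^2 - 9*x + (0.5/2)*(x - 1.5012 - 1.2705)^2
FOC: (2*5 + 0.5)*x = 9 + 0.5*(1.5012 + 1.2705)
x^{k+1} = 0.9891
Step 2: z-update.
Minimize 4*z^2 - 8*z + (0.5/2)*(0.9891 - z - 1.2705)^2
FOC: (2*4 + 0.5)*z = 8 + 0.5*(0.9891 - 1.2705)
z^{k+1} = 0.9246
Step 3: u-update.
u^{k+1} = -1.2705 + 0.9891 - 0.9246 = -1.206
Step 4: Primal residual = |0.9891 - 0.9246| = 0.0645


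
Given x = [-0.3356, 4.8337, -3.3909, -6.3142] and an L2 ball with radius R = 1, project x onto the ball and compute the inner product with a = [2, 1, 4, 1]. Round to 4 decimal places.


Step 1: Compute ||x|| (intermediates to 6 decimals).
||x|| = sqrt((-0.3356)^2 + 4.8337^2 + (-3.3909)^2 + (-6.3142)^2) = 8.651278
Step 2: Project.
Since ||x|| > R, scale = R/||x|| = 1/8.651278 = 0.11559, proj(x) = scale * x
proj(x) = [-0.038792, 0.558727, -0.391954, -0.729858]
Step 3: Dot product.
a^T * proj(x) = 2*(-0.038792) + 1*0.558727 + 4*(-0.391954) + 1*(-0.729858) = -1.8165


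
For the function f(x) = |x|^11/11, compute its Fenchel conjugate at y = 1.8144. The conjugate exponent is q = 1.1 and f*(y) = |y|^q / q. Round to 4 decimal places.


The conjugate exponent q satisfies 1/p + 1/q = 1.
p = 11, so q = 11/(11 - 1) = 1.1
|y|^q = 1.8144^1.1 = 1.9258
f*(1.8144) = 1.9258 / 1.1 = 1.7507


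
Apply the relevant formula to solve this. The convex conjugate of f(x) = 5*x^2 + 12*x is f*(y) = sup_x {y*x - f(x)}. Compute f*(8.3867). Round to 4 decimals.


f*(y) = sup_x {y*x - a*x^2 - b*x} = sup_x {(y-b)*x - a*x^2}
FOC: (y - b) - 2a*x = 0 => x* = (y - b)/(2a)
x* = (8.3867 - 12)/(2*5) = -0.3613
f*(8.3867) = (y-b)^2/(4a) = (8.3867 - 12)^2/(4*5)
= 13.0559/20 = 0.6528


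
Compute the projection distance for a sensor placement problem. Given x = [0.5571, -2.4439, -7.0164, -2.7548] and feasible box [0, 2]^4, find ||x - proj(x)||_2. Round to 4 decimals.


Project each component onto [0, 2].
clip(0.5571) = 0.5571, clip(-2.4439) = 0.0, clip(-7.0164) = 0.0, clip(-2.7548) = 0.0
Projection = [0.5571, 0.0, 0.0, 0.0]
Squared diffs: [0.0, 5.9726, 49.2299, 7.5889]
Distance = sqrt(62.7914) = 7.9241


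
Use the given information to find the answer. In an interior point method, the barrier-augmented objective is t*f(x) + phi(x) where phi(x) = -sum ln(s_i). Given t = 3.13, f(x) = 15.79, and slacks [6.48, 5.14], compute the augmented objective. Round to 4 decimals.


Step 1: Compute log-barrier.
ln values: [1.8687, 1.6371]
phi = -(1.8687 + 1.6371) = -3.5058
Step 2: Compute augmented objective.
t*f(x) = 3.13*15.79 = 49.4227
Total = 49.4227 - 3.5058 = 45.9169


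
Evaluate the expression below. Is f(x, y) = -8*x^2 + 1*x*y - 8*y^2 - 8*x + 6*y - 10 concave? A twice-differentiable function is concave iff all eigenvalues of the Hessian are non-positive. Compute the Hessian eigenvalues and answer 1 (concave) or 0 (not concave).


The Hessian of f(x,y) = -8*x^2 + 1*x*y - 8*y^2 - 8*x + 6*y - 10 is:
H = [[-16, 1], [1, -16]]
Trace = -16 - 16 = -32
Determinant = -16*-16 - (1)^2 = 255
Discriminant = (-32)^2 - 4*255 = 4.0
Eigenvalues: lambda_1 = -17.0, lambda_2 = -15.0
The function is concave.

1


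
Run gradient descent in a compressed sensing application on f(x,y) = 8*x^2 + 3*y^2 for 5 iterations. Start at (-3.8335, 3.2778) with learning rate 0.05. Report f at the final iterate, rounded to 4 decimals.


Gradient descent on f(x,y) = 8*x^2 + 3*y^2.
Starting point: (-3.8335, 3.2778), alpha = 0.05
Step 1: grad_x = 2*8*-3.8335 = -61.336, grad_y = 2*3*3.2778 = 19.6668
  x_1 = -3.8335 - 0.05*-61.336 = -0.7667
  y_1 = 3.2778 - 0.05*19.6668 = 2.2945
Step 2: grad_x = 2*8*-0.7667 = -12.2672, grad_y = 2*3*2.2945 = 13.7668
  x_2 = -0.7667 - 0.05*-12.2672 = -0.1533
  y_2 = 2.2945 - 0.05*13.7668 = 1.6061
Step 3: grad_x = 2*8*-0.1533 = -2.4534, grad_y = 2*3*1.6061 = 9.6367
  x_3 = -0.1533 - 0.05*-2.4534 = -0.0307
  y_3 = 1.6061 - 0.05*9.6367 = 1.1243
Step 4: grad_x = 2*8*-0.0307 = -0.4907, grad_y = 2*3*1.1243 = 6.7457
  x_4 = -0.0307 - 0.05*-0.4907 = -0.0061
  y_4 = 1.1243 - 0.05*6.7457 = 0.787
Step 5: grad_x = 2*8*-0.0061 = -0.0981, grad_y = 2*3*0.787 = 4.722
  x_5 = -0.0061 - 0.05*-0.0981 = -0.0012
  y_5 = 0.787 - 0.05*4.722 = 0.5509
f(-0.0012, 0.5509) = 8*(-0.0012)^2 + 3*0.5509^2 = 0.9105


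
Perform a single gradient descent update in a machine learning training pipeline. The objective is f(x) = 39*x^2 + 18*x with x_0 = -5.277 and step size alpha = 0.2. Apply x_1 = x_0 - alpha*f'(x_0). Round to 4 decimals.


We compute the gradient at x_0 and apply the update.
f'(x) = 78*x + 18
f'(-5.277) = 78*-5.277 + 18 = -393.606
x_1 = -5.277 - 0.2*-393.606 = 73.4442


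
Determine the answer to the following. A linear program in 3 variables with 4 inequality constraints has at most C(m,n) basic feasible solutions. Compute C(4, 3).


Each vertex corresponds to some choice of n active constraints out of m, so the number of vertices is at most C(m, n) = m! / (n!(m-n)!).
m = 4, n = 3
Numerator: 4 * 3 * 2
Denominator: 3! = 6
C(4, 3) = 4


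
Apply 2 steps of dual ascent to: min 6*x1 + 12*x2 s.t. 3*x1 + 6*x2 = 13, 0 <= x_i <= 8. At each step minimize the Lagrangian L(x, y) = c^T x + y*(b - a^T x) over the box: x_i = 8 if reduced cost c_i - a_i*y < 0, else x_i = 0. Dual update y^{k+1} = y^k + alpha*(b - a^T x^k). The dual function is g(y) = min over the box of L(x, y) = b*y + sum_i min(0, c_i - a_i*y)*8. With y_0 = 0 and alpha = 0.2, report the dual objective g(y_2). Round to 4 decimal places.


Dual ascent for LP: min 6*x1 + 12*x2, 3*x1 + 6*x2 = 13, 0 <= x_i <= 8
Step 1: y^k = 0.0, reduced costs: (6.0, 12.0)
  x^k = (0.0, 0.0), subgradient = b - a^T x = 13.0
  y^{k+1} = 0.0 + 0.2*13.0 = 2.6
Step 2: y^k = 2.6, reduced costs: (-1.8, -3.6)
  x^k = (8.0, 8.0), subgradient = b - a^T x = -59.0
  y^{k+1} = 2.6 + 0.2*-59.0 = -9.2
Dual objective at y_2 = -9.2: reduced costs (33.6, 67.2), box minimizer x = (0.0, 0.0)
g(y_2) = b*y + (c1 - a1*y)*x1 + (c2 - a2*y)*x2 = 13*(-9.2) + 33.6*0.0 + 67.2*0.0 = -119.6 + 0.0 + 0.0 = -119.6


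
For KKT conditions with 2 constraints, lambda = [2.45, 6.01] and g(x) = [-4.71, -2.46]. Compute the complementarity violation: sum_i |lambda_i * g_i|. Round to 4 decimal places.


KKT complementary slackness check:
lambda_1 * g_1 = 2.45 * -4.71 = -11.5395
lambda_2 * g_2 = 6.01 * -2.46 = -14.7846
Total violation = 11.5395 + 14.7846 = 26.3241


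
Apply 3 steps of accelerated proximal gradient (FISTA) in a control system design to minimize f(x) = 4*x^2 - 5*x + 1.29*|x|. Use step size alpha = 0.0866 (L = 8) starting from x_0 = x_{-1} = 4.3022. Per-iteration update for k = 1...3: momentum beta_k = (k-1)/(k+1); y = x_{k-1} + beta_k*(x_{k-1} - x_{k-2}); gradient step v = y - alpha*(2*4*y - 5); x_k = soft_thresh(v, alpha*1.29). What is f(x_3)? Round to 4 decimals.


FISTA on f(x) = 4*x^2 - 5*x + 1.29*|x|
L = 8, alpha = 0.0866
Iteration 1: beta = 0.0, y = 4.3022 + 0.0*(4.3022 - 4.3022) = 4.3022
  grad(y) = 29.4176, v = y - alpha*grad = 1.7546
  prox(v) = soft_thresh(1.7546, 0.1117) = 1.6429
Iteration 2: beta = 0.3333, y = 1.6429 + 0.3333*(1.6429 - 4.3022) = 0.7565
  grad(y) = 1.052, v = y - alpha*grad = 0.6654
  prox(v) = soft_thresh(0.6654, 0.1117) = 0.5537
Iteration 3: beta = 0.5, y = 0.5537 + 0.5*(0.5537 - 1.6429) = 0.0091
  grad(y) = -4.9275, v = y - alpha*grad = 0.4358
  prox(v) = soft_thresh(0.4358, 0.1117) = 0.3241
f(x_3) = 4*0.3241^2 - 5*0.3241 + 1.29*|0.3241| = -0.7822


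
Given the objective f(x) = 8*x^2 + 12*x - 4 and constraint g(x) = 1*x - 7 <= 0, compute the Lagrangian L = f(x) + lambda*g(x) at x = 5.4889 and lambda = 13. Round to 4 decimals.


Step 1: Evaluate f(x).
f(5.4889) = 8*5.4889^2 + 12*5.4889 - 4 = 302.891
Step 2: Evaluate g(x).
g(5.4889) = 1*5.4889 - 7 = -1.5111
Step 3: Compute Lagrangian.
L = 302.891 + 13*-1.5111 = 283.2467


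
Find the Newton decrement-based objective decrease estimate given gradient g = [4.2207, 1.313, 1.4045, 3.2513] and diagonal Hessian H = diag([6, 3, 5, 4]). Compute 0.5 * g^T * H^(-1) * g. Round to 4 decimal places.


Step 1: H is diagonal, so H^(-1) * g = [0.7035, 0.4377, 0.2809, 0.8128].
Step 2: g^T H^(-1) g = sum_i g_i^2 / H_ii
  = (4.2207)^2/6 + (1.313)^2/3 + (1.4045)^2/5 + (3.2513)^2/4
  = 2.9691 + 0.5747 + 0.3945 + 2.6427 = 6.581
Step 3: Objective decrease = 0.5 * g^T H^(-1) g = 3.2905


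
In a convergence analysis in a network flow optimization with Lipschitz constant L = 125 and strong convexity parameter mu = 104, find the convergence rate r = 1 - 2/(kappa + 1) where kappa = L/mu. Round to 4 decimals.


Step 1: Compute the condition number.
kappa = L/mu = 125/104 = 1.2019
Step 2: Compute the convergence rate.
r = 1 - 2/(kappa + 1) = 1 - 2*mu/(L + mu) = (L - mu)/(L + mu) = 21/229 = 0.0917


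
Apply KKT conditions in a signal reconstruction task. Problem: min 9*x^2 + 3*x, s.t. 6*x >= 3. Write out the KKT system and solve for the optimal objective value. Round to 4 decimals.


Step 1: Try lambda = 0 (constraint inactive).
x_unc = -3/(2*9) = -0.1667
Check: 6*-0.1667 = -1.0002 < 3 -- violated!
Step 2: Constraint must be active: 6*x = 3
x* = 3/6 = 0.5
lambda = (2*9*0.5 + 3)/6 = 2.0
Step 3: Compute optimal value.
f(x*) = 9*0.5^2 + 3*0.5 = 3.75


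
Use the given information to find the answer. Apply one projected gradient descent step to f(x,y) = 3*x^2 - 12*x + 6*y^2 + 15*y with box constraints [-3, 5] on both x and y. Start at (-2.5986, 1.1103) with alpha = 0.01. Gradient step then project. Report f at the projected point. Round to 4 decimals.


Step 1: Compute gradient at (-2.5986, 1.1103).
grad_x = 2*3*-2.5986 - 12 = -27.5916
grad_y = 2*6*1.1103 + 15 = 28.3236
Step 2: Gradient step.
x_raw = -2.5986 - 0.01*-27.5916 = -2.3227
y_raw = 1.1103 - 0.01*28.3236 = 0.8271
Step 3: Project onto [-3, 5].
x_proj = clip(-2.3227) = -2.3227
y_proj = clip(0.8271) = 0.8271
Step 4: Evaluate f.
f(-2.3227, 0.8271) = 60.567


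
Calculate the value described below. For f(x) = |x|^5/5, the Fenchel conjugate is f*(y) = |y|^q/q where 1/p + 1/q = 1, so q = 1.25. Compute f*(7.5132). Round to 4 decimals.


The conjugate exponent q satisfies 1/p + 1/q = 1.
p = 5, so q = 5/(5 - 1) = 1.25
|y|^q = 7.5132^1.25 = 12.4389
f*(7.5132) = 12.4389 / 1.25 = 9.9511


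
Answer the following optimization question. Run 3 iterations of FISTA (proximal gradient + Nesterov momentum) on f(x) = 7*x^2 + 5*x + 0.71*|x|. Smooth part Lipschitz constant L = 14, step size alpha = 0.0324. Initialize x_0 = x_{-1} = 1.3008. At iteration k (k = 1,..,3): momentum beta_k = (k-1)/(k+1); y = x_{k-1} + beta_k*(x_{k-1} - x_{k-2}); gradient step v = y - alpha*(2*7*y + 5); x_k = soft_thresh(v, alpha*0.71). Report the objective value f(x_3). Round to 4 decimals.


FISTA on f(x) = 7*x^2 + 5*x + 0.71*|x|
L = 14, alpha = 0.0324
Iteration 1: beta = 0.0, y = 1.3008 + 0.0*(1.3008 - 1.3008) = 1.3008
  grad(y) = 23.2112, v = y - alpha*grad = 0.5488
  prox(v) = soft_thresh(0.5488, 0.023) = 0.5258
Iteration 2: beta = 0.3333, y = 0.5258 + 0.3333*(0.5258 - 1.3008) = 0.2674
  grad(y) = 8.7437, v = y - alpha*grad = -0.0159
  prox(v) = soft_thresh(-0.0159, 0.023) = 0.0
Iteration 3: beta = 0.5, y = 0.0 + 0.5*(0.0 - 0.5258) = -0.2629
  grad(y) = 1.3197, v = y - alpha*grad = -0.3056
  prox(v) = soft_thresh(-0.3056, 0.023) = -0.2826
f(x_3) = 7*(-0.2826)^2 + 5*(-0.2826) + 0.71*|-0.2826| = -0.6533


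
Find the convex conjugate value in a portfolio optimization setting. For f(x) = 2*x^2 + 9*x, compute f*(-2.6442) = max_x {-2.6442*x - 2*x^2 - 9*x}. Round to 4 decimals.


f*(y) = sup_x {y*x - a*x^2 - b*x} = sup_x {(y-b)*x - a*x^2}
FOC: (y - b) - 2a*x = 0 => x* = (y - b)/(2a)
x* = (-2.6442 - 9)/(2*2) = -2.9111
f*(-2.6442) = (y-b)^2/(4a) = (-2.6442 - 9)^2/(4*2)
= 135.5874/8 = 16.9484


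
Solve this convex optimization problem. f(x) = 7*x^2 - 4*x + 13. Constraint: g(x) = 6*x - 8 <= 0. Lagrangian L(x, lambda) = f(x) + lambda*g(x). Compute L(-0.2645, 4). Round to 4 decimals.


Step 1: Evaluate f(x).
f(-0.2645) = 7*(-0.2645)^2 - 4*(-0.2645) + 13 = 14.5477
Step 2: Evaluate g(x).
g(-0.2645) = 6*-0.2645 - 8 = -9.587
Step 3: Compute Lagrangian.
L = 14.5477 + 4*-9.587 = -23.8003


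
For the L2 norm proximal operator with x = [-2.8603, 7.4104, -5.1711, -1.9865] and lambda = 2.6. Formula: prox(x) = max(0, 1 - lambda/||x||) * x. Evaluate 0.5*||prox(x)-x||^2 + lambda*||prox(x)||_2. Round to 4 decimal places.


Step 1: Compute ||x||.
||x|| = 9.6841
Step 2: Compute scaling factor.
scale = max(0, 1 - 2.6/9.6841) = 0.7315
Step 3: prox(x) = [-2.0924, 5.4208, -3.7828, -1.4532]
||prox(x)|| = 7.0841
Step 4: Proximal objective.
0.5*||prox-x||^2 = 3.38
lambda*||prox|| = 18.4187
Total = 21.7987


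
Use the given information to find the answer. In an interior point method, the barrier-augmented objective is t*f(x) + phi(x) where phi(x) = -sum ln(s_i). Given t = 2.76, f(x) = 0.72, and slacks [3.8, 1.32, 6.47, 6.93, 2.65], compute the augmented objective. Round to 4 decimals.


Step 1: Compute log-barrier.
ln values: [1.335, 0.2776, 1.8672, 1.9359, 0.9746]
phi = -(1.335 + 0.2776 + 1.8672 + 1.9359 + 0.9746) = -6.3902
Step 2: Compute augmented objective.
t*f(x) = 2.76*0.72 = 1.9872
Total = 1.9872 - 6.3902 = -4.403


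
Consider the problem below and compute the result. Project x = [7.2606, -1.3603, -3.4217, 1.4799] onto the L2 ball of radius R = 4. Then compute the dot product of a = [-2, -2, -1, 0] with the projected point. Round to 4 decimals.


Step 1: Compute ||x|| (intermediates to 6 decimals).
||x|| = sqrt(7.2606^2 + (-1.3603)^2 + (-3.4217)^2 + 1.4799^2) = 8.27435
Step 2: Project.
Since ||x|| > R, scale = R/||x|| = 4/8.27435 = 0.483422, proj(x) = scale * x
proj(x) = [3.509934, -0.657599, -1.654125, 0.715416]
Step 3: Dot product.
a^T * proj(x) = -2*3.509934 - 2*(-0.657599) - 1*(-1.654125) + 0*0.715416 = -4.0505


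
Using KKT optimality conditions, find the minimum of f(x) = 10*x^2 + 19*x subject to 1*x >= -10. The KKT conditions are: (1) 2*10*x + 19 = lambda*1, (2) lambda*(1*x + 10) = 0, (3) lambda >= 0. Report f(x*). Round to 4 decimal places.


Step 1: Try lambda = 0 (constraint inactive).
Stationarity: 2*10*x + 19 = 0
x* = -19/(2*10) = -0.95
Check constraint: 1*-0.95 = -0.95 >= -10 -- satisfied.
Step 2: Compute optimal value.
f(x*) = 10*(-0.95)^2 + 19*(-0.95) = -9.025


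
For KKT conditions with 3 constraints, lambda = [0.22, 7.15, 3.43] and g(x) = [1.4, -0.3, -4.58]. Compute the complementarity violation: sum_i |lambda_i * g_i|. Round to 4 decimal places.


KKT complementary slackness check:
lambda_1 * g_1 = 0.22 * 1.4 = 0.308
lambda_2 * g_2 = 7.15 * -0.3 = -2.145
lambda_3 * g_3 = 3.43 * -4.58 = -15.7094
Total violation = 0.308 + 2.145 + 15.7094 = 18.1624


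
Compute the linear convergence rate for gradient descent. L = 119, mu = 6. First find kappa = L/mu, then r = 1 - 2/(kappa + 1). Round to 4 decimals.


Step 1: Compute the condition number.
kappa = L/mu = 119/6 = 19.8333
Step 2: Compute the convergence rate.
r = 1 - 2/(kappa + 1) = 1 - 2*mu/(L + mu) = (L - mu)/(L + mu) = 113/125 = 0.904


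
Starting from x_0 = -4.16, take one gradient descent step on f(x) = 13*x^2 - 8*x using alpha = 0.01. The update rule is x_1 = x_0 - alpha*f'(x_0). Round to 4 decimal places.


We compute the gradient at x_0 and apply the update.
f'(x) = 26*x - 8
f'(-4.16) = 26*-4.16 - 8 = -116.16
x_1 = -4.16 - 0.01*-116.16 = -2.9984


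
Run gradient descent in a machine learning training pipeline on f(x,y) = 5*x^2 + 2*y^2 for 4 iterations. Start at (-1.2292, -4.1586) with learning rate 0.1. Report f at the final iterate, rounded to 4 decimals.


Gradient descent on f(x,y) = 5*x^2 + 2*y^2.
Starting point: (-1.2292, -4.1586), alpha = 0.1
Step 1: grad_x = 2*5*-1.2292 = -12.292, grad_y = 2*2*-4.1586 = -16.6344
  x_1 = -1.2292 - 0.1*-12.292 = 0.0
  y_1 = -4.1586 - 0.1*-16.6344 = -2.4952
Step 2: grad_x = 2*5*0.0 = 0.0, grad_y = 2*2*-2.4952 = -9.9806
  x_2 = 0.0 - 0.1*0.0 = 0.0
  y_2 = -2.4952 - 0.1*-9.9806 = -1.4971
Step 3: grad_x = 2*5*0.0 = 0.0, grad_y = 2*2*-1.4971 = -5.9884
  x_3 = 0.0 - 0.1*0.0 = 0.0
  y_3 = -1.4971 - 0.1*-5.9884 = -0.8983
Step 4: grad_x = 2*5*0.0 = 0.0, grad_y = 2*2*-0.8983 = -3.593
  x_4 = 0.0 - 0.1*0.0 = 0.0
  y_4 = -0.8983 - 0.1*-3.593 = -0.539
f(0.0, -0.539) = 5*0.0^2 + 2*(-0.539)^2 = 0.5809


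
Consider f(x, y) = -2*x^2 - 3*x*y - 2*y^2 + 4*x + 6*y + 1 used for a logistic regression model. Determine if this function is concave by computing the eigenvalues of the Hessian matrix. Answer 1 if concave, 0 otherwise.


The Hessian of f(x,y) = -2*x^2 - 3*x*y - 2*y^2 + 4*x + 6*y + 1 is:
H = [[-4, -3], [-3, -4]]
Trace = -4 - 4 = -8
Determinant = -4*-4 - (-3)^2 = 7
Discriminant = (-8)^2 - 4*7 = 36.0
Eigenvalues: lambda_1 = -7.0, lambda_2 = -1.0
The function is concave.

1
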